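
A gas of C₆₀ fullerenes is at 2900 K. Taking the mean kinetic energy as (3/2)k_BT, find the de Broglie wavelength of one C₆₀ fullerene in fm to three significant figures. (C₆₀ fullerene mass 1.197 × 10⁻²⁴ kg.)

λ = 1750 fm

KE = (3/2)k_BT = 1.5 × 1.381 × 10⁻²³ × 2900 = 6.007 × 10⁻²⁰ J.
p = √(2mKE) = √(2 × 1.197 × 10⁻²⁴ × 6.007 × 10⁻²⁰) = 3.792 × 10⁻²² kg·m/s.
λ = h/p = 1.75 × 10⁻¹² m = 1750 fm.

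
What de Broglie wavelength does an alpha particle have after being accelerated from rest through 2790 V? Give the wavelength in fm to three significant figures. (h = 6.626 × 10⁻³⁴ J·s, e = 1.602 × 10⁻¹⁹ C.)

λ = 192 fm

KE = 2eV = 2 × 1.602 × 10⁻¹⁹ × 2790 = 8.939 × 10⁻¹⁶ J.
p = √(2mKE) = √(2 × 6.645 × 10⁻²⁷ × 8.939 × 10⁻¹⁶) = 3.447 × 10⁻²¹ kg·m/s.
λ = h/p = 6.626 × 10⁻³⁴ / 3.447 × 10⁻²¹ = 1.92 × 10⁻¹³ m = 192 fm.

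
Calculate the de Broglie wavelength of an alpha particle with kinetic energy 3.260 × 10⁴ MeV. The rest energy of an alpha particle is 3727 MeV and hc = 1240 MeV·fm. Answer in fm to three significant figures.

λ = 0.0343 fm

Total energy E = KE + m₀c² = 3.260 × 10⁴ + 3727 = 36327 MeV.
(pc)² = E² − (m₀c²)² = (36327)² − (3727)² = 1.306 × 10⁹ MeV², so pc = 3.614 × 10⁴ MeV.
λ = hc/(pc) = 1240 MeV·fm / 3.614 × 10⁴ MeV = 0.0343 fm.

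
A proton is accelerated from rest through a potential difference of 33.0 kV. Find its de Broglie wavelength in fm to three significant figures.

λ = 158 fm

KE = eV = 1.602 × 10⁻¹⁹ × 3.300 × 10⁴ = 5.287 × 10⁻¹⁵ J.
p = √(2mKE) = √(2 × 1.673 × 10⁻²⁷ × 5.287 × 10⁻¹⁵) = 4.206 × 10⁻²¹ kg·m/s.
λ = h/p = 6.626 × 10⁻³⁴ / 4.206 × 10⁻²¹ = 1.58 × 10⁻¹³ m = 158 fm.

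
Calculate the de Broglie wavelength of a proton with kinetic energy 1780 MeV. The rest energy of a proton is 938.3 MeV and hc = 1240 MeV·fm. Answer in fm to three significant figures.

λ = 0.486 fm

Total energy E = KE + m₀c² = 1780 + 938.3 = 2718.3 MeV.
(pc)² = E² − (m₀c²)² = (2718.3)² − (938.3)² = 6.509 × 10⁶ MeV², so pc = 2551 MeV.
λ = hc/(pc) = 1240 MeV·fm / 2551 MeV = 0.486 fm.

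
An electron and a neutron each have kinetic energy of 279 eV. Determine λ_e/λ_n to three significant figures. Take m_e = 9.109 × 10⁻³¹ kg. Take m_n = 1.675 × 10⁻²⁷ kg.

λ_e/λ_n = 42.9

At fixed KE, p = √(2mKE) so λ = h/p ∝ 1/√m.
λ_e/λ_n = √(m_n/m_e) = √(1.675 × 10⁻²⁷/9.109 × 10⁻³¹) = √(1839) = 42.9.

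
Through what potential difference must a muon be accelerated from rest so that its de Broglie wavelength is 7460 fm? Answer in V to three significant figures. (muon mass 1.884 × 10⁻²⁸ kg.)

p = h/λ = 6.626 × 10⁻³⁴ / 7.460 × 10⁻¹² = 8.882 × 10⁻²³ kg·m/s.
KE = p²/(2m) = 2.094 × 10⁻¹⁷ J.
V = KE/e = 2.094 × 10⁻¹⁷ / (1.602 × 10⁻¹⁹) = 131 V.

V = 131 V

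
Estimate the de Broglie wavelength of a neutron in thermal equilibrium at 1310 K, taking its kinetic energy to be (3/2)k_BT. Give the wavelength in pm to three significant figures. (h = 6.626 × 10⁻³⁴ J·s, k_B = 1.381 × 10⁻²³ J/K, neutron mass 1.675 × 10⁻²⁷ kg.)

λ = 69.5 pm

KE = (3/2)k_BT = 1.5 × 1.381 × 10⁻²³ × 1310 = 2.714 × 10⁻²⁰ J.
p = √(2mKE) = √(2 × 1.675 × 10⁻²⁷ × 2.714 × 10⁻²⁰) = 9.535 × 10⁻²⁴ kg·m/s.
λ = h/p = 6.95 × 10⁻¹¹ m = 69.5 pm.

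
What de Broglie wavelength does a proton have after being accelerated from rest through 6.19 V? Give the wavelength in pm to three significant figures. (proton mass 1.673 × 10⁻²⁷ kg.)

KE = eV = 1.602 × 10⁻¹⁹ × 6.190 = 9.916 × 10⁻¹⁹ J.
p = √(2mKE) = √(2 × 1.673 × 10⁻²⁷ × 9.916 × 10⁻¹⁹) = 5.760 × 10⁻²³ kg·m/s.
λ = h/p = 6.626 × 10⁻³⁴ / 5.760 × 10⁻²³ = 1.15 × 10⁻¹¹ m = 11.5 pm.

λ = 11.5 pm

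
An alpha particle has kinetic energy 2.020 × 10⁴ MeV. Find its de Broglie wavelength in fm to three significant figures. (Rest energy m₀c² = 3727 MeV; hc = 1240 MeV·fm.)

λ = 0.0525 fm

Total energy E = KE + m₀c² = 2.020 × 10⁴ + 3727 = 23927 MeV.
(pc)² = E² − (m₀c²)² = (23927)² − (3727)² = 5.586 × 10⁸ MeV², so pc = 2.363 × 10⁴ MeV.
λ = hc/(pc) = 1240 MeV·fm / 2.363 × 10⁴ MeV = 0.0525 fm.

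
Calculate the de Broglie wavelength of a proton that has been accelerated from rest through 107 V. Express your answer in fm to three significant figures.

λ = 2770 fm

KE = eV = 1.602 × 10⁻¹⁹ × 107.0 = 1.714 × 10⁻¹⁷ J.
p = √(2mKE) = √(2 × 1.673 × 10⁻²⁷ × 1.714 × 10⁻¹⁷) = 2.395 × 10⁻²² kg·m/s.
λ = h/p = 6.626 × 10⁻³⁴ / 2.395 × 10⁻²² = 2.77 × 10⁻¹² m = 2770 fm.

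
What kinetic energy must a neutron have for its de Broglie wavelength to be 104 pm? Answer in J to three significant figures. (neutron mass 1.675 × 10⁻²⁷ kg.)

KE = 1.21 × 10⁻²⁰ J

p = h/λ = 6.626 × 10⁻³⁴ / 1.040 × 10⁻¹⁰ = 6.371 × 10⁻²⁴ kg·m/s.
KE = p²/(2m) = (6.371 × 10⁻²⁴)² / (2 × 1.675 × 10⁻²⁷) = 1.212 × 10⁻²⁰ J = 1.21 × 10⁻²⁰ J.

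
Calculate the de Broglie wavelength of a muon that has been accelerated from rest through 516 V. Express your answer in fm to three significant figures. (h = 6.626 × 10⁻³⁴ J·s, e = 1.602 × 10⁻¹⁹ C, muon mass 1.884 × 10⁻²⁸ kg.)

λ = 3750 fm

KE = eV = 1.602 × 10⁻¹⁹ × 516.0 = 8.266 × 10⁻¹⁷ J.
p = √(2mKE) = √(2 × 1.884 × 10⁻²⁸ × 8.266 × 10⁻¹⁷) = 1.765 × 10⁻²² kg·m/s.
λ = h/p = 6.626 × 10⁻³⁴ / 1.765 × 10⁻²² = 3.75 × 10⁻¹² m = 3750 fm.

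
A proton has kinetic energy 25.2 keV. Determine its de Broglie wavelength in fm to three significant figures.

λ = 180 fm

KE = 25.2 keV = 4.037 × 10⁻¹⁵ J.
p = √(2mKE) = √(2 × 1.673 × 10⁻²⁷ × 4.037 × 10⁻¹⁵) = 3.675 × 10⁻²¹ kg·m/s.
λ = h/p = 6.626 × 10⁻³⁴ / 3.675 × 10⁻²¹ = 1.80 × 10⁻¹³ m = 180 fm.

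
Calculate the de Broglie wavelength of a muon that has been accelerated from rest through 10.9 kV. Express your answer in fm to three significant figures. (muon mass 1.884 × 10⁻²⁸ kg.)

λ = 817 fm

KE = eV = 1.602 × 10⁻¹⁹ × 1.090 × 10⁴ = 1.746 × 10⁻¹⁵ J.
p = √(2mKE) = √(2 × 1.884 × 10⁻²⁸ × 1.746 × 10⁻¹⁵) = 8.111 × 10⁻²² kg·m/s.
λ = h/p = 6.626 × 10⁻³⁴ / 8.111 × 10⁻²² = 8.17 × 10⁻¹³ m = 817 fm.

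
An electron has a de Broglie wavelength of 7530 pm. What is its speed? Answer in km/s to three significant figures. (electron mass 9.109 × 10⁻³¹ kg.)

v = 96.6 km/s

p = h/λ = 6.626 × 10⁻³⁴ / 7.530 × 10⁻⁹ = 8.799 × 10⁻²⁶ kg·m/s.
v = p/m = 8.799 × 10⁻²⁶ / 9.109 × 10⁻³¹ = 9.66 × 10⁴ m/s = 96.6 km/s.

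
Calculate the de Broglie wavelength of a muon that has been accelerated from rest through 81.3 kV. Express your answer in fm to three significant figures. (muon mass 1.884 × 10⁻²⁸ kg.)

KE = eV = 1.602 × 10⁻¹⁹ × 8.130 × 10⁴ = 1.302 × 10⁻¹⁴ J.
p = √(2mKE) = √(2 × 1.884 × 10⁻²⁸ × 1.302 × 10⁻¹⁴) = 2.215 × 10⁻²¹ kg·m/s.
λ = h/p = 6.626 × 10⁻³⁴ / 2.215 × 10⁻²¹ = 2.99 × 10⁻¹³ m = 299 fm.

λ = 299 fm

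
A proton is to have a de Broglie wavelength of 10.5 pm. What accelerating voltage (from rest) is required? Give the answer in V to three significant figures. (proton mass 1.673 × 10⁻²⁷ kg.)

p = h/λ = 6.626 × 10⁻³⁴ / 1.050 × 10⁻¹¹ = 6.310 × 10⁻²³ kg·m/s.
KE = p²/(2m) = 1.190 × 10⁻¹⁸ J.
V = KE/e = 1.190 × 10⁻¹⁸ / (1.602 × 10⁻¹⁹) = 7.43 V.

V = 7.43 V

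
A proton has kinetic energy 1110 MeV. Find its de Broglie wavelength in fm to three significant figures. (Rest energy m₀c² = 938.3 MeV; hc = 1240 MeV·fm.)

λ = 0.681 fm

Total energy E = KE + m₀c² = 1110 + 938.3 = 2048.3 MeV.
(pc)² = E² − (m₀c²)² = (2048.3)² − (938.3)² = 3.315 × 10⁶ MeV², so pc = 1821 MeV.
λ = hc/(pc) = 1240 MeV·fm / 1821 MeV = 0.681 fm.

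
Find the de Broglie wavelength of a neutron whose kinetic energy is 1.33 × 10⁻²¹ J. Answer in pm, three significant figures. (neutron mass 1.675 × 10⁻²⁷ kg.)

p = √(2mKE) = √(2 × 1.675 × 10⁻²⁷ × 1.330 × 10⁻²¹) = 2.111 × 10⁻²⁴ kg·m/s.
λ = h/p = 6.626 × 10⁻³⁴ / 2.111 × 10⁻²⁴ = 3.14 × 10⁻¹⁰ m = 314 pm.

λ = 314 pm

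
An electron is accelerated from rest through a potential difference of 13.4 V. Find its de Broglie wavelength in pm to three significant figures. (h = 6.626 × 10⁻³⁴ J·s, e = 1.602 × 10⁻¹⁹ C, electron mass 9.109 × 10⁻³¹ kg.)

KE = eV = 1.602 × 10⁻¹⁹ × 13.40 = 2.147 × 10⁻¹⁸ J.
p = √(2mKE) = √(2 × 9.109 × 10⁻³¹ × 2.147 × 10⁻¹⁸) = 1.978 × 10⁻²⁴ kg·m/s.
λ = h/p = 6.626 × 10⁻³⁴ / 1.978 × 10⁻²⁴ = 3.35 × 10⁻¹⁰ m = 335 pm.

λ = 335 pm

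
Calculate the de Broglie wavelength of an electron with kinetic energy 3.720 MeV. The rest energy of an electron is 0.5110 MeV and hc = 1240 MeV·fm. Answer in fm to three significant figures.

Total energy E = KE + m₀c² = 3.720 + 0.5110 = 4.2310 MeV.
(pc)² = E² − (m₀c²)² = (4.2310)² − (0.5110)² = 17.64 MeV², so pc = 4.200 MeV.
λ = hc/(pc) = 1240 MeV·fm / 4.200 MeV = 295 fm.

λ = 295 fm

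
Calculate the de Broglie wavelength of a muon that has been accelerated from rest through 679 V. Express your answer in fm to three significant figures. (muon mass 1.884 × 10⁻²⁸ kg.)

λ = 3270 fm

KE = eV = 1.602 × 10⁻¹⁹ × 679.0 = 1.088 × 10⁻¹⁶ J.
p = √(2mKE) = √(2 × 1.884 × 10⁻²⁸ × 1.088 × 10⁻¹⁶) = 2.025 × 10⁻²² kg·m/s.
λ = h/p = 6.626 × 10⁻³⁴ / 2.025 × 10⁻²² = 3.27 × 10⁻¹² m = 3270 fm.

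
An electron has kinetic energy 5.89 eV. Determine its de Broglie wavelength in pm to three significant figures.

KE = 5.89 eV = 9.436 × 10⁻¹⁹ J.
p = √(2mKE) = √(2 × 9.109 × 10⁻³¹ × 9.436 × 10⁻¹⁹) = 1.311 × 10⁻²⁴ kg·m/s.
λ = h/p = 6.626 × 10⁻³⁴ / 1.311 × 10⁻²⁴ = 5.05 × 10⁻¹⁰ m = 505 pm.

λ = 505 pm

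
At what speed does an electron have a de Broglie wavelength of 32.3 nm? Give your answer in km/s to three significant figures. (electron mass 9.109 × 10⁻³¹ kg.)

p = h/λ = 6.626 × 10⁻³⁴ / 3.230 × 10⁻⁸ = 2.051 × 10⁻²⁶ kg·m/s.
v = p/m = 2.051 × 10⁻²⁶ / 9.109 × 10⁻³¹ = 2.25 × 10⁴ m/s = 22.5 km/s.

v = 22.5 km/s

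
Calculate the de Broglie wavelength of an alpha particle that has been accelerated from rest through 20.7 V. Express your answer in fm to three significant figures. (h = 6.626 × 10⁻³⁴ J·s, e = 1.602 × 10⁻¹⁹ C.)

KE = 2eV = 2 × 1.602 × 10⁻¹⁹ × 20.70 = 6.632 × 10⁻¹⁸ J.
p = √(2mKE) = √(2 × 6.645 × 10⁻²⁷ × 6.632 × 10⁻¹⁸) = 2.969 × 10⁻²² kg·m/s.
λ = h/p = 6.626 × 10⁻³⁴ / 2.969 × 10⁻²² = 2.23 × 10⁻¹² m = 2230 fm.

λ = 2230 fm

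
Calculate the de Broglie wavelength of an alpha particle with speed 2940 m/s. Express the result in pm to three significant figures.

p = mv = 6.645 × 10⁻²⁷ × 2940 = 1.954 × 10⁻²³ kg·m/s.
λ = h/p = 6.626 × 10⁻³⁴ / 1.954 × 10⁻²³ = 3.39 × 10⁻¹¹ m = 33.9 pm.

λ = 33.9 pm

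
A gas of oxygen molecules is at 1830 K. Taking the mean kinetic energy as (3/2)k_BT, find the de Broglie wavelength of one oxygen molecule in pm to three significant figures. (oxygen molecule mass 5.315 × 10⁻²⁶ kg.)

λ = 10.4 pm

KE = (3/2)k_BT = 1.5 × 1.381 × 10⁻²³ × 1830 = 3.791 × 10⁻²⁰ J.
p = √(2mKE) = √(2 × 5.315 × 10⁻²⁶ × 3.791 × 10⁻²⁰) = 6.348 × 10⁻²³ kg·m/s.
λ = h/p = 1.04 × 10⁻¹¹ m = 10.4 pm.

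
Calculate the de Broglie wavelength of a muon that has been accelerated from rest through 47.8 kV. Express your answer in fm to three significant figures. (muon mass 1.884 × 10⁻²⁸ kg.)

λ = 390 fm

KE = eV = 1.602 × 10⁻¹⁹ × 4.780 × 10⁴ = 7.658 × 10⁻¹⁵ J.
p = √(2mKE) = √(2 × 1.884 × 10⁻²⁸ × 7.658 × 10⁻¹⁵) = 1.699 × 10⁻²¹ kg·m/s.
λ = h/p = 6.626 × 10⁻³⁴ / 1.699 × 10⁻²¹ = 3.90 × 10⁻¹³ m = 390 fm.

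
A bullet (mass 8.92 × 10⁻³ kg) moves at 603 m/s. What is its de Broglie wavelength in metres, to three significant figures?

λ = 1.23 × 10⁻³⁴ m

p = mv = 8.92 × 10⁻³ × 603 = 5.379 kg·m/s.
λ = h/p = 6.626 × 10⁻³⁴ / 5.379 = 1.23 × 10⁻³⁴ m.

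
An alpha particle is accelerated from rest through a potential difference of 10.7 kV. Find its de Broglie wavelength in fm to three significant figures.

λ = 98.2 fm

KE = 2eV = 2 × 1.602 × 10⁻¹⁹ × 1.070 × 10⁴ = 3.428 × 10⁻¹⁵ J.
p = √(2mKE) = √(2 × 6.645 × 10⁻²⁷ × 3.428 × 10⁻¹⁵) = 6.750 × 10⁻²¹ kg·m/s.
λ = h/p = 6.626 × 10⁻³⁴ / 6.750 × 10⁻²¹ = 9.82 × 10⁻¹⁴ m = 98.2 fm.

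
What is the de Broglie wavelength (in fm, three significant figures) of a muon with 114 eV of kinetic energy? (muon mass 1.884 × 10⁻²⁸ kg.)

KE = 114 eV = 1.826 × 10⁻¹⁷ J.
p = √(2mKE) = √(2 × 1.884 × 10⁻²⁸ × 1.826 × 10⁻¹⁷) = 8.295 × 10⁻²³ kg·m/s.
λ = h/p = 6.626 × 10⁻³⁴ / 8.295 × 10⁻²³ = 7.99 × 10⁻¹² m = 7990 fm.

λ = 7990 fm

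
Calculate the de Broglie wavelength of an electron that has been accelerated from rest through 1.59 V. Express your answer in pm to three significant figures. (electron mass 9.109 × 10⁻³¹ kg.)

λ = 973 pm

KE = eV = 1.602 × 10⁻¹⁹ × 1.590 = 2.547 × 10⁻¹⁹ J.
p = √(2mKE) = √(2 × 9.109 × 10⁻³¹ × 2.547 × 10⁻¹⁹) = 6.812 × 10⁻²⁵ kg·m/s.
λ = h/p = 6.626 × 10⁻³⁴ / 6.812 × 10⁻²⁵ = 9.73 × 10⁻¹⁰ m = 973 pm.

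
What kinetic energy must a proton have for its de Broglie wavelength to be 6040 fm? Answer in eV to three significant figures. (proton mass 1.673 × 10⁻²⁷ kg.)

p = h/λ = 6.626 × 10⁻³⁴ / 6.040 × 10⁻¹² = 1.097 × 10⁻²² kg·m/s.
KE = p²/(2m) = (1.097 × 10⁻²²)² / (2 × 1.673 × 10⁻²⁷) = 3.597 × 10⁻¹⁸ J = 22.5 eV.

KE = 22.5 eV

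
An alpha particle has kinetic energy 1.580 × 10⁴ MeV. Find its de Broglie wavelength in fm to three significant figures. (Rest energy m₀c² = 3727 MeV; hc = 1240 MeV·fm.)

λ = 0.0647 fm

Total energy E = KE + m₀c² = 1.580 × 10⁴ + 3727 = 19527 MeV.
(pc)² = E² − (m₀c²)² = (19527)² − (3727)² = 3.674 × 10⁸ MeV², so pc = 1.917 × 10⁴ MeV.
λ = hc/(pc) = 1240 MeV·fm / 1.917 × 10⁴ MeV = 0.0647 fm.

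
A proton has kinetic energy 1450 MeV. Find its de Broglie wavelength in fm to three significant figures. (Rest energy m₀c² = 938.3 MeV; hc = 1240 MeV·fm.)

Total energy E = KE + m₀c² = 1450 + 938.3 = 2388.3 MeV.
(pc)² = E² − (m₀c²)² = (2388.3)² − (938.3)² = 4.824 × 10⁶ MeV², so pc = 2196 MeV.
λ = hc/(pc) = 1240 MeV·fm / 2196 MeV = 0.565 fm.

λ = 0.565 fm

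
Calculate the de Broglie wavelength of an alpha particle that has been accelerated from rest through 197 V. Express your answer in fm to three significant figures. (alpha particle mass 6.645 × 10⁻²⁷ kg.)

KE = 2eV = 2 × 1.602 × 10⁻¹⁹ × 197.0 = 6.312 × 10⁻¹⁷ J.
p = √(2mKE) = √(2 × 6.645 × 10⁻²⁷ × 6.312 × 10⁻¹⁷) = 9.159 × 10⁻²² kg·m/s.
λ = h/p = 6.626 × 10⁻³⁴ / 9.159 × 10⁻²² = 7.23 × 10⁻¹³ m = 723 fm.

λ = 723 fm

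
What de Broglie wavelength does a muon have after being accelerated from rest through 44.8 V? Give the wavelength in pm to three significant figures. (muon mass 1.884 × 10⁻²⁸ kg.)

KE = eV = 1.602 × 10⁻¹⁹ × 44.80 = 7.177 × 10⁻¹⁸ J.
p = √(2mKE) = √(2 × 1.884 × 10⁻²⁸ × 7.177 × 10⁻¹⁸) = 5.200 × 10⁻²³ kg·m/s.
λ = h/p = 6.626 × 10⁻³⁴ / 5.200 × 10⁻²³ = 1.27 × 10⁻¹¹ m = 12.7 pm.

λ = 12.7 pm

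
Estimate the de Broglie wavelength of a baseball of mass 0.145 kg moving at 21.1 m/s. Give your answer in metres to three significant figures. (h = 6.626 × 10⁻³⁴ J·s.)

λ = 2.17 × 10⁻³⁴ m

p = mv = 0.145 × 21.1 = 3.060 kg·m/s.
λ = h/p = 6.626 × 10⁻³⁴ / 3.060 = 2.17 × 10⁻³⁴ m.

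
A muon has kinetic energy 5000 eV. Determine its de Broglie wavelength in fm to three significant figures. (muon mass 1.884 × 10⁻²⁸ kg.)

λ = 1210 fm

KE = 5000 eV = 8.010 × 10⁻¹⁶ J.
p = √(2mKE) = √(2 × 1.884 × 10⁻²⁸ × 8.010 × 10⁻¹⁶) = 5.494 × 10⁻²² kg·m/s.
λ = h/p = 6.626 × 10⁻³⁴ / 5.494 × 10⁻²² = 1.21 × 10⁻¹² m = 1210 fm.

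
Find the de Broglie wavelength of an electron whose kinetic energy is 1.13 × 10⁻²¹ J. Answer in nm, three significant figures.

λ = 14.6 nm

p = √(2mKE) = √(2 × 9.109 × 10⁻³¹ × 1.130 × 10⁻²¹) = 4.537 × 10⁻²⁶ kg·m/s.
λ = h/p = 6.626 × 10⁻³⁴ / 4.537 × 10⁻²⁶ = 1.46 × 10⁻⁸ m = 14.6 nm.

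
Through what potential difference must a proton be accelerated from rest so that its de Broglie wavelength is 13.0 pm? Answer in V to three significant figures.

V = 4.85 V

p = h/λ = 6.626 × 10⁻³⁴ / 1.300 × 10⁻¹¹ = 5.097 × 10⁻²³ kg·m/s.
KE = p²/(2m) = 7.764 × 10⁻¹⁹ J.
V = KE/e = 7.764 × 10⁻¹⁹ / (1.602 × 10⁻¹⁹) = 4.85 V.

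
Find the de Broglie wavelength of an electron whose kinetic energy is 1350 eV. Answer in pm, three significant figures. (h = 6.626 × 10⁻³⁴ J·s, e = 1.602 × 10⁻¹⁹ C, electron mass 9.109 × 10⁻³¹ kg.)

λ = 33.4 pm

KE = 1350 eV = 2.163 × 10⁻¹⁶ J.
p = √(2mKE) = √(2 × 9.109 × 10⁻³¹ × 2.163 × 10⁻¹⁶) = 1.985 × 10⁻²³ kg·m/s.
λ = h/p = 6.626 × 10⁻³⁴ / 1.985 × 10⁻²³ = 3.34 × 10⁻¹¹ m = 33.4 pm.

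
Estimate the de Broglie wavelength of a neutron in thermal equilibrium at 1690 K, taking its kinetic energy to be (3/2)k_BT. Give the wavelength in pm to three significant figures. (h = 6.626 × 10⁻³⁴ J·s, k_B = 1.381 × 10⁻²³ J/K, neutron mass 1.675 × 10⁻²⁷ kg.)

KE = (3/2)k_BT = 1.5 × 1.381 × 10⁻²³ × 1690 = 3.501 × 10⁻²⁰ J.
p = √(2mKE) = √(2 × 1.675 × 10⁻²⁷ × 3.501 × 10⁻²⁰) = 1.083 × 10⁻²³ kg·m/s.
λ = h/p = 6.12 × 10⁻¹¹ m = 61.2 pm.

λ = 61.2 pm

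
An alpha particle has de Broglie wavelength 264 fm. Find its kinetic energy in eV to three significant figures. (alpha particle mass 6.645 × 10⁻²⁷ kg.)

KE = 2960 eV

p = h/λ = 6.626 × 10⁻³⁴ / 2.640 × 10⁻¹³ = 2.510 × 10⁻²¹ kg·m/s.
KE = p²/(2m) = (2.510 × 10⁻²¹)² / (2 × 6.645 × 10⁻²⁷) = 4.740 × 10⁻¹⁶ J = 2960 eV.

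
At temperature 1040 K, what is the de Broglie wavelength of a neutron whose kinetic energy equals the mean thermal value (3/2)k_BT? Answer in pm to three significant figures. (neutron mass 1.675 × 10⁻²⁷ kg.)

λ = 78.0 pm

KE = (3/2)k_BT = 1.5 × 1.381 × 10⁻²³ × 1040 = 2.154 × 10⁻²⁰ J.
p = √(2mKE) = √(2 × 1.675 × 10⁻²⁷ × 2.154 × 10⁻²⁰) = 8.495 × 10⁻²⁴ kg·m/s.
λ = h/p = 7.80 × 10⁻¹¹ m = 78.0 pm.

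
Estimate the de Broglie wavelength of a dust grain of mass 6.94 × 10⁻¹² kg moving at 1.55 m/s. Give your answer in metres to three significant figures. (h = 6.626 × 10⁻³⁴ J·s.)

λ = 6.16 × 10⁻²³ m

p = mv = 6.94 × 10⁻¹² × 1.55 = 1.076 × 10⁻¹¹ kg·m/s.
λ = h/p = 6.626 × 10⁻³⁴ / 1.076 × 10⁻¹¹ = 6.16 × 10⁻²³ m.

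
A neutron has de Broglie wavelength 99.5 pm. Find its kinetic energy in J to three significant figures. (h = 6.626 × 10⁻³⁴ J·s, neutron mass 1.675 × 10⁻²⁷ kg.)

KE = 1.32 × 10⁻²⁰ J

p = h/λ = 6.626 × 10⁻³⁴ / 9.950 × 10⁻¹¹ = 6.659 × 10⁻²⁴ kg·m/s.
KE = p²/(2m) = (6.659 × 10⁻²⁴)² / (2 × 1.675 × 10⁻²⁷) = 1.324 × 10⁻²⁰ J = 1.32 × 10⁻²⁰ J.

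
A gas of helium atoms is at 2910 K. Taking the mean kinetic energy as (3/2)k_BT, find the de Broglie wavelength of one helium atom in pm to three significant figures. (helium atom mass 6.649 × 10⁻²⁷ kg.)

KE = (3/2)k_BT = 1.5 × 1.381 × 10⁻²³ × 2910 = 6.028 × 10⁻²⁰ J.
p = √(2mKE) = √(2 × 6.649 × 10⁻²⁷ × 6.028 × 10⁻²⁰) = 2.831 × 10⁻²³ kg·m/s.
λ = h/p = 2.34 × 10⁻¹¹ m = 23.4 pm.

λ = 23.4 pm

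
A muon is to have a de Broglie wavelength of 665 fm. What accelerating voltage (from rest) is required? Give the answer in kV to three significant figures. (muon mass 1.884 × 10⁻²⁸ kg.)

V = 16.4 kV

p = h/λ = 6.626 × 10⁻³⁴ / 6.650 × 10⁻¹³ = 9.964 × 10⁻²² kg·m/s.
KE = p²/(2m) = 2.635 × 10⁻¹⁵ J.
V = KE/e = 2.635 × 10⁻¹⁵ / (1.602 × 10⁻¹⁹) = 16.4 kV.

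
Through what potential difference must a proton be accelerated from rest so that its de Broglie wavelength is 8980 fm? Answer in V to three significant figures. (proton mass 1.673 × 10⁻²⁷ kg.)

p = h/λ = 6.626 × 10⁻³⁴ / 8.980 × 10⁻¹² = 7.379 × 10⁻²³ kg·m/s.
KE = p²/(2m) = 1.627 × 10⁻¹⁸ J.
V = KE/e = 1.627 × 10⁻¹⁸ / (1.602 × 10⁻¹⁹) = 10.2 V.

V = 10.2 V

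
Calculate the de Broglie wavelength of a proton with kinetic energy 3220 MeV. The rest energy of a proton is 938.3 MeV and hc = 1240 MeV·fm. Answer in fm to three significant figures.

Total energy E = KE + m₀c² = 3220 + 938.3 = 4158.3 MeV.
(pc)² = E² − (m₀c²)² = (4158.3)² − (938.3)² = 1.641 × 10⁷ MeV², so pc = 4051 MeV.
λ = hc/(pc) = 1240 MeV·fm / 4051 MeV = 0.306 fm.

λ = 0.306 fm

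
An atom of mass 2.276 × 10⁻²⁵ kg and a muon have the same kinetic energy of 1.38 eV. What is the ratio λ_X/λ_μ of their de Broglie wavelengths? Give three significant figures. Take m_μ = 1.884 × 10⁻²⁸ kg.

At fixed KE, p = √(2mKE) so λ = h/p ∝ 1/√m.
λ_X/λ_μ = √(m_μ/m_X) = √(1.884 × 10⁻²⁸/2.276 × 10⁻²⁵) = √(8.278 × 10⁻⁴) = 0.0288.

λ_X/λ_μ = 0.0288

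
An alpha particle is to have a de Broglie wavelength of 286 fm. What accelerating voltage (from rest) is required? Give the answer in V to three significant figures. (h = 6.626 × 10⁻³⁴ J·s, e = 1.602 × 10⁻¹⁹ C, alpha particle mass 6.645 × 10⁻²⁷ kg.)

p = h/λ = 6.626 × 10⁻³⁴ / 2.860 × 10⁻¹³ = 2.317 × 10⁻²¹ kg·m/s.
KE = p²/(2m) = 4.039 × 10⁻¹⁶ J.
V = KE/2e = 4.039 × 10⁻¹⁶ / (2 × 1.602 × 10⁻¹⁹) = 1260 V.

V = 1260 V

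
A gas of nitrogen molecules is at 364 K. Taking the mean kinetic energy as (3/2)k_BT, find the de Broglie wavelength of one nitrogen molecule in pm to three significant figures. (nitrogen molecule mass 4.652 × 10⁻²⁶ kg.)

λ = 25.0 pm

KE = (3/2)k_BT = 1.5 × 1.381 × 10⁻²³ × 364 = 7.540 × 10⁻²¹ J.
p = √(2mKE) = √(2 × 4.652 × 10⁻²⁶ × 7.540 × 10⁻²¹) = 2.649 × 10⁻²³ kg·m/s.
λ = h/p = 2.50 × 10⁻¹¹ m = 25.0 pm.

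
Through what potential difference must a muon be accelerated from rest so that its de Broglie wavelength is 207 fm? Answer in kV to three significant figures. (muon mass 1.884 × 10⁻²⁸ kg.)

p = h/λ = 6.626 × 10⁻³⁴ / 2.070 × 10⁻¹³ = 3.201 × 10⁻²¹ kg·m/s.
KE = p²/(2m) = 2.719 × 10⁻¹⁴ J.
V = KE/e = 2.719 × 10⁻¹⁴ / (1.602 × 10⁻¹⁹) = 170 kV.

V = 170 kV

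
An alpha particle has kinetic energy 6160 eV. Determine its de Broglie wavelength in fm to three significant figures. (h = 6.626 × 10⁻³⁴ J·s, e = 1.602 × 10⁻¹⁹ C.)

λ = 183 fm

KE = 6160 eV = 9.868 × 10⁻¹⁶ J.
p = √(2mKE) = √(2 × 6.645 × 10⁻²⁷ × 9.868 × 10⁻¹⁶) = 3.621 × 10⁻²¹ kg·m/s.
λ = h/p = 6.626 × 10⁻³⁴ / 3.621 × 10⁻²¹ = 1.83 × 10⁻¹³ m = 183 fm.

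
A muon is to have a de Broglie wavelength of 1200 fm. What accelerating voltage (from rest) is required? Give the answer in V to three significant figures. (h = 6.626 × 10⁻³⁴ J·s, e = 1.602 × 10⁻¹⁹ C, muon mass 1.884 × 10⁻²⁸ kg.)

V = 5050 V

p = h/λ = 6.626 × 10⁻³⁴ / 1.200 × 10⁻¹² = 5.522 × 10⁻²² kg·m/s.
KE = p²/(2m) = 8.092 × 10⁻¹⁶ J.
V = KE/e = 8.092 × 10⁻¹⁶ / (1.602 × 10⁻¹⁹) = 5050 V.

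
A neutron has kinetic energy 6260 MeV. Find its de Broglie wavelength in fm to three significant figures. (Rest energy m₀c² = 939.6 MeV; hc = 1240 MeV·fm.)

Total energy E = KE + m₀c² = 6260 + 939.6 = 7199.6 MeV.
(pc)² = E² − (m₀c²)² = (7199.6)² − (939.6)² = 5.095 × 10⁷ MeV², so pc = 7138 MeV.
λ = hc/(pc) = 1240 MeV·fm / 7138 MeV = 0.174 fm.

λ = 0.174 fm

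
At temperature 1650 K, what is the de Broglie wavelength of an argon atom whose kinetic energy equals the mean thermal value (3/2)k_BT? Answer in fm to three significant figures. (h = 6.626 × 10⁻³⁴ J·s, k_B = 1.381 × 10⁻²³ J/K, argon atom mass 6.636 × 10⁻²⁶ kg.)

KE = (3/2)k_BT = 1.5 × 1.381 × 10⁻²³ × 1650 = 3.418 × 10⁻²⁰ J.
p = √(2mKE) = √(2 × 6.636 × 10⁻²⁶ × 3.418 × 10⁻²⁰) = 6.735 × 10⁻²³ kg·m/s.
λ = h/p = 9.84 × 10⁻¹² m = 9840 fm.

λ = 9840 fm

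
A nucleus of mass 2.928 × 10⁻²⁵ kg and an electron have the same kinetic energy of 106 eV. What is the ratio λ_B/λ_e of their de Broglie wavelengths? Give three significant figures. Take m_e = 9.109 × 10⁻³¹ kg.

At fixed KE, p = √(2mKE) so λ = h/p ∝ 1/√m.
λ_B/λ_e = √(m_e/m_B) = √(9.109 × 10⁻³¹/2.928 × 10⁻²⁵) = √(3.111 × 10⁻⁶) = 1.76 × 10⁻³.

λ_B/λ_e = 1.76 × 10⁻³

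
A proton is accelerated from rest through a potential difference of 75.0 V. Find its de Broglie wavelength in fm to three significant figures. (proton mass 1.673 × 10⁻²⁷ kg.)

λ = 3300 fm

KE = eV = 1.602 × 10⁻¹⁹ × 75.00 = 1.202 × 10⁻¹⁷ J.
p = √(2mKE) = √(2 × 1.673 × 10⁻²⁷ × 1.202 × 10⁻¹⁷) = 2.005 × 10⁻²² kg·m/s.
λ = h/p = 6.626 × 10⁻³⁴ / 2.005 × 10⁻²² = 3.30 × 10⁻¹² m = 3300 fm.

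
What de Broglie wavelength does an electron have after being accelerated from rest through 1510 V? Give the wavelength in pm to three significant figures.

λ = 31.6 pm

KE = eV = 1.602 × 10⁻¹⁹ × 1510 = 2.419 × 10⁻¹⁶ J.
p = √(2mKE) = √(2 × 9.109 × 10⁻³¹ × 2.419 × 10⁻¹⁶) = 2.099 × 10⁻²³ kg·m/s.
λ = h/p = 6.626 × 10⁻³⁴ / 2.099 × 10⁻²³ = 3.16 × 10⁻¹¹ m = 31.6 pm.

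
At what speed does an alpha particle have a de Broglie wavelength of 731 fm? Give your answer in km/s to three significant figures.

v = 136 km/s

p = h/λ = 6.626 × 10⁻³⁴ / 7.310 × 10⁻¹³ = 9.064 × 10⁻²² kg·m/s.
v = p/m = 9.064 × 10⁻²² / 6.645 × 10⁻²⁷ = 1.36 × 10⁵ m/s = 136 km/s.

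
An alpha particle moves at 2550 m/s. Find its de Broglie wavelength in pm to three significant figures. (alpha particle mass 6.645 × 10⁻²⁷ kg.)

λ = 39.1 pm

p = mv = 6.645 × 10⁻²⁷ × 2550 = 1.694 × 10⁻²³ kg·m/s.
λ = h/p = 6.626 × 10⁻³⁴ / 1.694 × 10⁻²³ = 3.91 × 10⁻¹¹ m = 39.1 pm.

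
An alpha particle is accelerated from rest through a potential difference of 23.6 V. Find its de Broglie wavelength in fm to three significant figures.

KE = 2eV = 2 × 1.602 × 10⁻¹⁹ × 23.60 = 7.561 × 10⁻¹⁸ J.
p = √(2mKE) = √(2 × 6.645 × 10⁻²⁷ × 7.561 × 10⁻¹⁸) = 3.170 × 10⁻²² kg·m/s.
λ = h/p = 6.626 × 10⁻³⁴ / 3.170 × 10⁻²² = 2.09 × 10⁻¹² m = 2090 fm.

λ = 2090 fm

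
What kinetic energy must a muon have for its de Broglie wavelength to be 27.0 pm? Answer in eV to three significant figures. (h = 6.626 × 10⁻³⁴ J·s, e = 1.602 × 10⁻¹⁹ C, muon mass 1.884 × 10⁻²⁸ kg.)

p = h/λ = 6.626 × 10⁻³⁴ / 2.700 × 10⁻¹¹ = 2.454 × 10⁻²³ kg·m/s.
KE = p²/(2m) = (2.454 × 10⁻²³)² / (2 × 1.884 × 10⁻²⁸) = 1.598 × 10⁻¹⁸ J = 9.98 eV.

KE = 9.98 eV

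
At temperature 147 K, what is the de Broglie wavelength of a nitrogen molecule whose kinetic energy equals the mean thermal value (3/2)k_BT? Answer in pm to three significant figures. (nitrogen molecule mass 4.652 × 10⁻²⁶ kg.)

λ = 39.4 pm

KE = (3/2)k_BT = 1.5 × 1.381 × 10⁻²³ × 147 = 3.045 × 10⁻²¹ J.
p = √(2mKE) = √(2 × 4.652 × 10⁻²⁶ × 3.045 × 10⁻²¹) = 1.683 × 10⁻²³ kg·m/s.
λ = h/p = 3.94 × 10⁻¹¹ m = 39.4 pm.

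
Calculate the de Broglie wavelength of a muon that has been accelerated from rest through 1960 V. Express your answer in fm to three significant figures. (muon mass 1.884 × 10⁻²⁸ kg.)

KE = eV = 1.602 × 10⁻¹⁹ × 1960 = 3.140 × 10⁻¹⁶ J.
p = √(2mKE) = √(2 × 1.884 × 10⁻²⁸ × 3.140 × 10⁻¹⁶) = 3.440 × 10⁻²² kg·m/s.
λ = h/p = 6.626 × 10⁻³⁴ / 3.440 × 10⁻²² = 1.93 × 10⁻¹² m = 1930 fm.

λ = 1930 fm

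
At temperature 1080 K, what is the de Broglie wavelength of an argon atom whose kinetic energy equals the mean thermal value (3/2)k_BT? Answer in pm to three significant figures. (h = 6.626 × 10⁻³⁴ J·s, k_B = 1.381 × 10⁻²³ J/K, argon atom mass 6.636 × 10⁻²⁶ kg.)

λ = 12.2 pm

KE = (3/2)k_BT = 1.5 × 1.381 × 10⁻²³ × 1080 = 2.237 × 10⁻²⁰ J.
p = √(2mKE) = √(2 × 6.636 × 10⁻²⁶ × 2.237 × 10⁻²⁰) = 5.449 × 10⁻²³ kg·m/s.
λ = h/p = 1.22 × 10⁻¹¹ m = 12.2 pm.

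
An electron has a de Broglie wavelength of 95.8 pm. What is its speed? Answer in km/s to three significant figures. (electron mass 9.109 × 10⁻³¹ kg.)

v = 7590 km/s

p = h/λ = 6.626 × 10⁻³⁴ / 9.580 × 10⁻¹¹ = 6.916 × 10⁻²⁴ kg·m/s.
v = p/m = 6.916 × 10⁻²⁴ / 9.109 × 10⁻³¹ = 7.59 × 10⁶ m/s = 7590 km/s.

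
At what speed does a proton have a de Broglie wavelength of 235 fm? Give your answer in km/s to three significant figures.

v = 1690 km/s

p = h/λ = 6.626 × 10⁻³⁴ / 2.350 × 10⁻¹³ = 2.820 × 10⁻²¹ kg·m/s.
v = p/m = 2.820 × 10⁻²¹ / 1.673 × 10⁻²⁷ = 1.69 × 10⁶ m/s = 1690 km/s.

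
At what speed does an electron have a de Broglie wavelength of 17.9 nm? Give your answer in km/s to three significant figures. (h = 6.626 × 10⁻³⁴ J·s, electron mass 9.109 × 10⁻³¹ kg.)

v = 40.6 km/s

p = h/λ = 6.626 × 10⁻³⁴ / 1.790 × 10⁻⁸ = 3.702 × 10⁻²⁶ kg·m/s.
v = p/m = 3.702 × 10⁻²⁶ / 9.109 × 10⁻³¹ = 4.06 × 10⁴ m/s = 40.6 km/s.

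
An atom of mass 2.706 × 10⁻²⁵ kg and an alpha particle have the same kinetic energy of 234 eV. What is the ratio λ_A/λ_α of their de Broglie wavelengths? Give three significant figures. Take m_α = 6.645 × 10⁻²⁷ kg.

λ_A/λ_α = 0.157

At fixed KE, p = √(2mKE) so λ = h/p ∝ 1/√m.
λ_A/λ_α = √(m_α/m_A) = √(6.645 × 10⁻²⁷/2.706 × 10⁻²⁵) = √(0.02456) = 0.157.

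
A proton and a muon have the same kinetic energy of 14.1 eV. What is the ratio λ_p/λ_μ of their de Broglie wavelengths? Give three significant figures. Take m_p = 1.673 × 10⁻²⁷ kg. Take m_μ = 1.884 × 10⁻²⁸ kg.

λ_p/λ_μ = 0.336

At fixed KE, p = √(2mKE) so λ = h/p ∝ 1/√m.
λ_p/λ_μ = √(m_μ/m_p) = √(1.884 × 10⁻²⁸/1.673 × 10⁻²⁷) = √(0.1126) = 0.336.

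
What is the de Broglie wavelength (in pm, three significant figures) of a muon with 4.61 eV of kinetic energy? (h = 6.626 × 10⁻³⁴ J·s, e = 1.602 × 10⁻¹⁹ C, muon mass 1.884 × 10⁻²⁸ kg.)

λ = 39.7 pm

KE = 4.61 eV = 7.385 × 10⁻¹⁹ J.
p = √(2mKE) = √(2 × 1.884 × 10⁻²⁸ × 7.385 × 10⁻¹⁹) = 1.668 × 10⁻²³ kg·m/s.
λ = h/p = 6.626 × 10⁻³⁴ / 1.668 × 10⁻²³ = 3.97 × 10⁻¹¹ m = 39.7 pm.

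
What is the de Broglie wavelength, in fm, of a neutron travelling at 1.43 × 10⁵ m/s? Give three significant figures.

p = mv = 1.675 × 10⁻²⁷ × 1.43 × 10⁵ = 2.395 × 10⁻²² kg·m/s.
λ = h/p = 6.626 × 10⁻³⁴ / 2.395 × 10⁻²² = 2.77 × 10⁻¹² m = 2770 fm.

λ = 2770 fm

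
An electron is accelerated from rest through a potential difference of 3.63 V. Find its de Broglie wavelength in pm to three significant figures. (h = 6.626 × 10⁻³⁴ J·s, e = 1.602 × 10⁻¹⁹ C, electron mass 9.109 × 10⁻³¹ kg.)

λ = 644 pm

KE = eV = 1.602 × 10⁻¹⁹ × 3.630 = 5.815 × 10⁻¹⁹ J.
p = √(2mKE) = √(2 × 9.109 × 10⁻³¹ × 5.815 × 10⁻¹⁹) = 1.029 × 10⁻²⁴ kg·m/s.
λ = h/p = 6.626 × 10⁻³⁴ / 1.029 × 10⁻²⁴ = 6.44 × 10⁻¹⁰ m = 644 pm.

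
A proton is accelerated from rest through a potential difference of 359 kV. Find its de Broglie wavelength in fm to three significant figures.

λ = 47.8 fm

KE = eV = 1.602 × 10⁻¹⁹ × 3.590 × 10⁵ = 5.751 × 10⁻¹⁴ J.
p = √(2mKE) = √(2 × 1.673 × 10⁻²⁷ × 5.751 × 10⁻¹⁴) = 1.387 × 10⁻²⁰ kg·m/s.
λ = h/p = 6.626 × 10⁻³⁴ / 1.387 × 10⁻²⁰ = 4.78 × 10⁻¹⁴ m = 47.8 fm.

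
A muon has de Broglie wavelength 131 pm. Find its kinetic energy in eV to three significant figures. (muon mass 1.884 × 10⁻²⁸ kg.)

KE = 0.424 eV

p = h/λ = 6.626 × 10⁻³⁴ / 1.310 × 10⁻¹⁰ = 5.058 × 10⁻²⁴ kg·m/s.
KE = p²/(2m) = (5.058 × 10⁻²⁴)² / (2 × 1.884 × 10⁻²⁸) = 6.790 × 10⁻²⁰ J = 0.424 eV.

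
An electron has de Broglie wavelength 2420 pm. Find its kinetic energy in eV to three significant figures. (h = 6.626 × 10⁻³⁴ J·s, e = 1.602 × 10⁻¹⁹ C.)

p = h/λ = 6.626 × 10⁻³⁴ / 2.420 × 10⁻⁹ = 2.738 × 10⁻²⁵ kg·m/s.
KE = p²/(2m) = (2.738 × 10⁻²⁵)² / (2 × 9.109 × 10⁻³¹) = 4.115 × 10⁻²⁰ J = 0.257 eV.

KE = 0.257 eV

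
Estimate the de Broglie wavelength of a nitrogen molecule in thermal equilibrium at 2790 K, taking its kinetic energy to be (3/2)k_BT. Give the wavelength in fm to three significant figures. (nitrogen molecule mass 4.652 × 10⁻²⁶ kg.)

KE = (3/2)k_BT = 1.5 × 1.381 × 10⁻²³ × 2790 = 5.779 × 10⁻²⁰ J.
p = √(2mKE) = √(2 × 4.652 × 10⁻²⁶ × 5.779 × 10⁻²⁰) = 7.333 × 10⁻²³ kg·m/s.
λ = h/p = 9.04 × 10⁻¹² m = 9040 fm.

λ = 9040 fm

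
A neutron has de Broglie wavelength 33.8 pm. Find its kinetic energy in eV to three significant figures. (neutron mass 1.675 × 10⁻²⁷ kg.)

KE = 0.716 eV

p = h/λ = 6.626 × 10⁻³⁴ / 3.380 × 10⁻¹¹ = 1.960 × 10⁻²³ kg·m/s.
KE = p²/(2m) = (1.960 × 10⁻²³)² / (2 × 1.675 × 10⁻²⁷) = 1.147 × 10⁻¹⁹ J = 0.716 eV.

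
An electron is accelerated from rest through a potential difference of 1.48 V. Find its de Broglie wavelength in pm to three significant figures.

λ = 1010 pm

KE = eV = 1.602 × 10⁻¹⁹ × 1.480 = 2.371 × 10⁻¹⁹ J.
p = √(2mKE) = √(2 × 9.109 × 10⁻³¹ × 2.371 × 10⁻¹⁹) = 6.572 × 10⁻²⁵ kg·m/s.
λ = h/p = 6.626 × 10⁻³⁴ / 6.572 × 10⁻²⁵ = 1.01 × 10⁻⁹ m = 1010 pm.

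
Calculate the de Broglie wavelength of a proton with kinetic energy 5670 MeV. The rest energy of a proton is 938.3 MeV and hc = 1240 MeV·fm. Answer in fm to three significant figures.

Total energy E = KE + m₀c² = 5670 + 938.3 = 6608.3 MeV.
(pc)² = E² − (m₀c²)² = (6608.3)² − (938.3)² = 4.279 × 10⁷ MeV², so pc = 6541 MeV.
λ = hc/(pc) = 1240 MeV·fm / 6541 MeV = 0.190 fm.

λ = 0.190 fm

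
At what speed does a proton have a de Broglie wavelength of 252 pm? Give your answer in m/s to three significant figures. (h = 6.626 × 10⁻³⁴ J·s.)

p = h/λ = 6.626 × 10⁻³⁴ / 2.520 × 10⁻¹⁰ = 2.629 × 10⁻²⁴ kg·m/s.
v = p/m = 2.629 × 10⁻²⁴ / 1.673 × 10⁻²⁷ = 1.57 × 10³ m/s = 1570 m/s.

v = 1570 m/s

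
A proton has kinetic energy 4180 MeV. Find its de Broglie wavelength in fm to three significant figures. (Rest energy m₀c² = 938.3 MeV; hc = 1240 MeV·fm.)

Total energy E = KE + m₀c² = 4180 + 938.3 = 5118.3 MeV.
(pc)² = E² − (m₀c²)² = (5118.3)² − (938.3)² = 2.532 × 10⁷ MeV², so pc = 5032 MeV.
λ = hc/(pc) = 1240 MeV·fm / 5032 MeV = 0.246 fm.

λ = 0.246 fm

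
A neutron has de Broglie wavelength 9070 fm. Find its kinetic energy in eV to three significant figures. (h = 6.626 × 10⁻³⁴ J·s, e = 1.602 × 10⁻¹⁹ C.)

p = h/λ = 6.626 × 10⁻³⁴ / 9.070 × 10⁻¹² = 7.305 × 10⁻²³ kg·m/s.
KE = p²/(2m) = (7.305 × 10⁻²³)² / (2 × 1.675 × 10⁻²⁷) = 1.593 × 10⁻¹⁸ J = 9.94 eV.

KE = 9.94 eV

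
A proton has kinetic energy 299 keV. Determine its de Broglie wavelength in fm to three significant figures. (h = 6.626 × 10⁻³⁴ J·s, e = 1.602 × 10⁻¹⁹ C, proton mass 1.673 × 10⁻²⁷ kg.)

λ = 52.3 fm

KE = 299 keV = 4.790 × 10⁻¹⁴ J.
p = √(2mKE) = √(2 × 1.673 × 10⁻²⁷ × 4.790 × 10⁻¹⁴) = 1.266 × 10⁻²⁰ kg·m/s.
λ = h/p = 6.626 × 10⁻³⁴ / 1.266 × 10⁻²⁰ = 5.23 × 10⁻¹⁴ m = 52.3 fm.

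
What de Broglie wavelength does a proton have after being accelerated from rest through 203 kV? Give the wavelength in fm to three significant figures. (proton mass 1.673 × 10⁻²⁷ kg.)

KE = eV = 1.602 × 10⁻¹⁹ × 2.030 × 10⁵ = 3.252 × 10⁻¹⁴ J.
p = √(2mKE) = √(2 × 1.673 × 10⁻²⁷ × 3.252 × 10⁻¹⁴) = 1.043 × 10⁻²⁰ kg·m/s.
λ = h/p = 6.626 × 10⁻³⁴ / 1.043 × 10⁻²⁰ = 6.35 × 10⁻¹⁴ m = 63.5 fm.

λ = 63.5 fm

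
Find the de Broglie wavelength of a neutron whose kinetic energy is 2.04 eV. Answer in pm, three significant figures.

λ = 20.0 pm

KE = 2.04 eV = 3.268 × 10⁻¹⁹ J.
p = √(2mKE) = √(2 × 1.675 × 10⁻²⁷ × 3.268 × 10⁻¹⁹) = 3.309 × 10⁻²³ kg·m/s.
λ = h/p = 6.626 × 10⁻³⁴ / 3.309 × 10⁻²³ = 2.00 × 10⁻¹¹ m = 20.0 pm.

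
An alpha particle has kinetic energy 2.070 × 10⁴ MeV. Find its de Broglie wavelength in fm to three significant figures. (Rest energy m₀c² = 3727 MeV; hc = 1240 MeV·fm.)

λ = 0.0514 fm

Total energy E = KE + m₀c² = 2.070 × 10⁴ + 3727 = 24427 MeV.
(pc)² = E² − (m₀c²)² = (24427)² − (3727)² = 5.828 × 10⁸ MeV², so pc = 2.414 × 10⁴ MeV.
λ = hc/(pc) = 1240 MeV·fm / 2.414 × 10⁴ MeV = 0.0514 fm.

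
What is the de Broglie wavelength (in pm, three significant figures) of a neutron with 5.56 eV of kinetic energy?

λ = 12.1 pm

KE = 5.56 eV = 8.907 × 10⁻¹⁹ J.
p = √(2mKE) = √(2 × 1.675 × 10⁻²⁷ × 8.907 × 10⁻¹⁹) = 5.462 × 10⁻²³ kg·m/s.
λ = h/p = 6.626 × 10⁻³⁴ / 5.462 × 10⁻²³ = 1.21 × 10⁻¹¹ m = 12.1 pm.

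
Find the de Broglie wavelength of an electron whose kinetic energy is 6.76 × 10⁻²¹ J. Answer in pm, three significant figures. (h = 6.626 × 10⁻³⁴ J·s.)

λ = 5970 pm

p = √(2mKE) = √(2 × 9.109 × 10⁻³¹ × 6.760 × 10⁻²¹) = 1.110 × 10⁻²⁵ kg·m/s.
λ = h/p = 6.626 × 10⁻³⁴ / 1.110 × 10⁻²⁵ = 5.97 × 10⁻⁹ m = 5970 pm.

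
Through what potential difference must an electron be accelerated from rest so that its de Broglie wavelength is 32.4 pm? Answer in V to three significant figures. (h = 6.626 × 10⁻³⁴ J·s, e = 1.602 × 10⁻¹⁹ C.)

V = 1430 V

p = h/λ = 6.626 × 10⁻³⁴ / 3.240 × 10⁻¹¹ = 2.045 × 10⁻²³ kg·m/s.
KE = p²/(2m) = 2.296 × 10⁻¹⁶ J.
V = KE/e = 2.296 × 10⁻¹⁶ / (1.602 × 10⁻¹⁹) = 1430 V.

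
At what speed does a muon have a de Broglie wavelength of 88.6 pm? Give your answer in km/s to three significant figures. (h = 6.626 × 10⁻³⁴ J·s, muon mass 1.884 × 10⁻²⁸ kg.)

p = h/λ = 6.626 × 10⁻³⁴ / 8.860 × 10⁻¹¹ = 7.479 × 10⁻²⁴ kg·m/s.
v = p/m = 7.479 × 10⁻²⁴ / 1.884 × 10⁻²⁸ = 3.97 × 10⁴ m/s = 39.7 km/s.

v = 39.7 km/s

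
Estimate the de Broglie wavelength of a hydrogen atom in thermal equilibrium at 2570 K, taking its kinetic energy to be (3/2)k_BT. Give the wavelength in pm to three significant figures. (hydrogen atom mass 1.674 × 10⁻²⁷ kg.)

λ = 49.6 pm

KE = (3/2)k_BT = 1.5 × 1.381 × 10⁻²³ × 2570 = 5.324 × 10⁻²⁰ J.
p = √(2mKE) = √(2 × 1.674 × 10⁻²⁷ × 5.324 × 10⁻²⁰) = 1.335 × 10⁻²³ kg·m/s.
λ = h/p = 4.96 × 10⁻¹¹ m = 49.6 pm.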